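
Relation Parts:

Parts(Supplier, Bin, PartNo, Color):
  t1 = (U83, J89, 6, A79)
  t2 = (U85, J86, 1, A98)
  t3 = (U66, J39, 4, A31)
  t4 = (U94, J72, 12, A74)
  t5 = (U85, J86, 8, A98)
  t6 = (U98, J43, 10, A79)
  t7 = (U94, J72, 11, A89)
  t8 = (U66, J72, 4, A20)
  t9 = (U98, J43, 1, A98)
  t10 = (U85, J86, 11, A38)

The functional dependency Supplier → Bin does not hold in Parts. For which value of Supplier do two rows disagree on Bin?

U66

Supplier=U83: row 1 → Bin = J89 ✓
Supplier=U85: rows 2, 5, 10 → Bin = J86, J86, J86 ✓
Supplier=U66: rows 3, 8 → Bin takes values {J39, J72} — violation
Supplier=U94: rows 4, 7 → Bin = J72, J72 ✓
Supplier=U98: rows 6, 9 → Bin = J43, J43 ✓
The only Supplier value with inconsistent Bin is Supplier=U66.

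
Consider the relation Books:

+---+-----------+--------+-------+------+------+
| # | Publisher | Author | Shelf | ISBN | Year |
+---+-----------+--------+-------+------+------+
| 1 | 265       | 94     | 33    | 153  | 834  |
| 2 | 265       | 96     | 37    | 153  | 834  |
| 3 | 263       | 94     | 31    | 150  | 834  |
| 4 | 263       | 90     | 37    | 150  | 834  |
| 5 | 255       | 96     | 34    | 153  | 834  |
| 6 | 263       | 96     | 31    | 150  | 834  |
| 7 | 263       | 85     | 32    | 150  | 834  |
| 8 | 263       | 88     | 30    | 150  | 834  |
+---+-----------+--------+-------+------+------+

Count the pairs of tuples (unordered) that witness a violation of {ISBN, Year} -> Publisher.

2

(ISBN=153, Year=834): violating pairs (1,5), (2,5) — 2 pairs.
(ISBN=150, Year=834): all 5 rows agree on Publisher — 0 pairs.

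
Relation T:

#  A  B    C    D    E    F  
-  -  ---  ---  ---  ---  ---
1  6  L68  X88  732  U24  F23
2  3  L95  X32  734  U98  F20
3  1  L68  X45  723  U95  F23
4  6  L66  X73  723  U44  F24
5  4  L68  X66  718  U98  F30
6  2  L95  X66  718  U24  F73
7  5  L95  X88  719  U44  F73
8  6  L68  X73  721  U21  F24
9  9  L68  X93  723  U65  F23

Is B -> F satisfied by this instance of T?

No

B=L68: rows 1, 3, 5, 8, 9 → F takes values {F23, F30, F24} — violation
B=L95: rows 2, 6, 7 → F takes values {F20, F73} — violation
B=L66: row 4 → F = F24 ✓
Two rows agree on B but differ on F, so B -> F does not hold.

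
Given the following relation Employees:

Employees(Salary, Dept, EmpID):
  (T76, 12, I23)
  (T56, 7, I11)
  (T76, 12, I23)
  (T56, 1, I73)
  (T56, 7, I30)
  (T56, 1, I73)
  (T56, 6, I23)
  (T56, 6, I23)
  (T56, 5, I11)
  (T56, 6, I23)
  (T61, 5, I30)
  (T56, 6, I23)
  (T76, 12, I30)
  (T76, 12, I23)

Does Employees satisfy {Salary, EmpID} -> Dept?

No

(Salary=T76, EmpID=I23): 3 rows → Dept = 12, 12, 12 ✓
(Salary=T56, EmpID=I11): 2 rows → Dept takes values {7, 5} — violation
(Salary=T56, EmpID=I73): 2 rows → Dept = 1, 1 ✓
(Salary=T56, EmpID=I30): 1 row → Dept = 7 ✓
(Salary=T56, EmpID=I23): 4 rows → Dept = 6, 6, 6, 6 ✓
(Salary=T61, EmpID=I30): 1 row → Dept = 5 ✓
(Salary=T76, EmpID=I30): 1 row → Dept = 12 ✓
Two rows agree on {Salary, EmpID} but differ on Dept, so {Salary, EmpID} -> Dept does not hold.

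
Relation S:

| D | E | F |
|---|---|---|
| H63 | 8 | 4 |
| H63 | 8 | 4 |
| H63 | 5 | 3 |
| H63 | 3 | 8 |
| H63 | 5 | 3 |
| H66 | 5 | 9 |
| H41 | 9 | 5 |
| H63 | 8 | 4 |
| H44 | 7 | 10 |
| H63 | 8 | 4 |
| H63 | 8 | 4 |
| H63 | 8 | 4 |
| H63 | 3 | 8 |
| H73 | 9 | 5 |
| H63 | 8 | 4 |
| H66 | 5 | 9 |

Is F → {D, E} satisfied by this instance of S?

No

F=4: 7 rows → {D,E} = (H63, 8), (H63, 8), (H63, 8), (H63, 8), (H63, 8), (H63, 8), (H63, 8) ✓
F=3: 2 rows → {D,E} = (H63, 5), (H63, 5) ✓
F=8: 2 rows → {D,E} = (H63, 3), (H63, 3) ✓
F=9: 2 rows → {D,E} = (H66, 5), (H66, 5) ✓
F=5: 2 rows → {D,E} takes values {(H41, 9), (H73, 9)} — violation
F=10: 1 row → {D,E} = (H44, 7) ✓
Two rows agree on F but differ on {D, E}, so F → {D, E} does not hold.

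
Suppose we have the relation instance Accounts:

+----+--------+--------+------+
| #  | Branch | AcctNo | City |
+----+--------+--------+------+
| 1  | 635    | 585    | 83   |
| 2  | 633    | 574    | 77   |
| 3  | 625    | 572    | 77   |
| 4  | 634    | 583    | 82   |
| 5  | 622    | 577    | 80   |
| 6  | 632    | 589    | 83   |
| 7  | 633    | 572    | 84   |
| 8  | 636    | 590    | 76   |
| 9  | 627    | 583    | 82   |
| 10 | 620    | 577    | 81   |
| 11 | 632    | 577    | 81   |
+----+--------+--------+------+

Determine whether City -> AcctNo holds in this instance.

No

City=83: rows 1, 6 → AcctNo takes values {585, 589} — violation
City=77: rows 2, 3 → AcctNo takes values {574, 572} — violation
City=82: rows 4, 9 → AcctNo = 583, 583 ✓
City=80: row 5 → AcctNo = 577 ✓
City=84: row 7 → AcctNo = 572 ✓
City=76: row 8 → AcctNo = 590 ✓
City=81: rows 10, 11 → AcctNo = 577, 577 ✓
Two rows agree on City but differ on AcctNo, so City -> AcctNo does not hold.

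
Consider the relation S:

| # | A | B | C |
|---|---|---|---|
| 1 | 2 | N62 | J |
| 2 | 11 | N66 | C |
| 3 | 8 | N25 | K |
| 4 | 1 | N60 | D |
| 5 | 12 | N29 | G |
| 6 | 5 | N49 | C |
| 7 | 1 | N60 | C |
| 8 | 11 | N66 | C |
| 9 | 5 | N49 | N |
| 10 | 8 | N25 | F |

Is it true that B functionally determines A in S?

Yes

B=N62: row 1 → A = 2 ✓
B=N66: rows 2, 8 → A = 11, 11 ✓
B=N25: rows 3, 10 → A = 8, 8 ✓
B=N60: rows 4, 7 → A = 1, 1 ✓
B=N29: row 5 → A = 12 ✓
B=N49: rows 6, 9 → A = 5, 5 ✓
Every B value is associated with a single A value, so B -> A holds.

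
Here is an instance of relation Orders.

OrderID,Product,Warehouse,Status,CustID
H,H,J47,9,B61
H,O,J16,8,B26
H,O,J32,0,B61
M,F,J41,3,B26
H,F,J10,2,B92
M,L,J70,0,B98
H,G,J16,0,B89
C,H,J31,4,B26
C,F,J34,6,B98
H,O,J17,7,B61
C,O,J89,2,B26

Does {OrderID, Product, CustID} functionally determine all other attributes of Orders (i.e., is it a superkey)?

No

Two distinct rows share (OrderID=H, Product=O, CustID=B61), so {OrderID, Product, CustID} does not determine every attribute — not a superkey.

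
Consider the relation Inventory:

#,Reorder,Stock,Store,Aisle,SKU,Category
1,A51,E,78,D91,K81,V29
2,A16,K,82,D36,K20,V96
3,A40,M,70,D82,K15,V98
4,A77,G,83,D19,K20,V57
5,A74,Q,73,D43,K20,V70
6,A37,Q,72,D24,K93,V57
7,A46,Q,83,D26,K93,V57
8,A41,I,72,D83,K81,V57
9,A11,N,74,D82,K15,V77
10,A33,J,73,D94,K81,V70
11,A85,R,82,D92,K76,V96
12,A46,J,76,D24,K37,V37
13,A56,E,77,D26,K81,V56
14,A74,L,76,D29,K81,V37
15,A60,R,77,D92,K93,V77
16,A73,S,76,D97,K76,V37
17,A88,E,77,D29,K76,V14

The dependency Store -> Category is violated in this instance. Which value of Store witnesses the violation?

77

Store=78: row 1 → Category = V29 ✓
Store=82: rows 2, 11 → Category = V96, V96 ✓
Store=70: row 3 → Category = V98 ✓
Store=83: rows 4, 7 → Category = V57, V57 ✓
Store=73: rows 5, 10 → Category = V70, V70 ✓
Store=72: rows 6, 8 → Category = V57, V57 ✓
Store=74: row 9 → Category = V77 ✓
Store=76: rows 12, 14, 16 → Category = V37, V37, V37 ✓
Store=77: rows 13, 15, 17 → Category takes values {V56, V77, V14} — violation
The only Store value with inconsistent Category is Store=77.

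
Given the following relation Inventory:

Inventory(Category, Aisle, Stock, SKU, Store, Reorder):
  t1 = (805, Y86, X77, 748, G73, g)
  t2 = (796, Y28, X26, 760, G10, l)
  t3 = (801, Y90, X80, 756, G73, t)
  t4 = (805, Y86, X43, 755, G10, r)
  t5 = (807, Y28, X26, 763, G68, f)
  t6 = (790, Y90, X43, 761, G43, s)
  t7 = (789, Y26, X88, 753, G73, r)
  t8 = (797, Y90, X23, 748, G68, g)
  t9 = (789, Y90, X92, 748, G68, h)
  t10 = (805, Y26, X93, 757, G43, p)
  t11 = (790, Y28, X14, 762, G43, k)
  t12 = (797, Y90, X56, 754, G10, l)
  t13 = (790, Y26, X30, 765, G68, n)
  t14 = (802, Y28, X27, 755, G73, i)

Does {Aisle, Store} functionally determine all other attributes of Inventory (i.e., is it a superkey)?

Rows 8 and 9 have the same {Aisle, Store} value (Aisle=Y90, Store=G68) but are distinct tuples, so {Aisle, Store} does not determine every attribute — not a superkey.

No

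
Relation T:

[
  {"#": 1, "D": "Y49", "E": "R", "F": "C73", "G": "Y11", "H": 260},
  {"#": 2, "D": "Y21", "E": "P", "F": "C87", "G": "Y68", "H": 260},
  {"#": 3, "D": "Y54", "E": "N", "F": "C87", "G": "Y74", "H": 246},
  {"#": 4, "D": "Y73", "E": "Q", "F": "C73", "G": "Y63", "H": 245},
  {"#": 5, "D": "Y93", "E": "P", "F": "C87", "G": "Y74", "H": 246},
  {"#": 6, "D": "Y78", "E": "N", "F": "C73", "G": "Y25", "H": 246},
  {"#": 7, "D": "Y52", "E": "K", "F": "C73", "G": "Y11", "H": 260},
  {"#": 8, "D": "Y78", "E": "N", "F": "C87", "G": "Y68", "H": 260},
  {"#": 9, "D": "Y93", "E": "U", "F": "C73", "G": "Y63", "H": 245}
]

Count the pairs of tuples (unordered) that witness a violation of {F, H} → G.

0

(F=C73, H=260): all 2 rows agree on G — 0 pairs.
(F=C87, H=260): all 2 rows agree on G — 0 pairs.
(F=C87, H=246): all 2 rows agree on G — 0 pairs.
(F=C73, H=245): all 2 rows agree on G — 0 pairs.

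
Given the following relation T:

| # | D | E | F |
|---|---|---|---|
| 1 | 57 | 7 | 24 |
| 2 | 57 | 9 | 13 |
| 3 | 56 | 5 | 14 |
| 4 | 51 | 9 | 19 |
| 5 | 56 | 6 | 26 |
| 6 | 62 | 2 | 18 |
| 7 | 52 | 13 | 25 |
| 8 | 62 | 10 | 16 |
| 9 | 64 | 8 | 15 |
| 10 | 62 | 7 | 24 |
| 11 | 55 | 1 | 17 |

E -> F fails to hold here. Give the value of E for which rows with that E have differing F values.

9

E=7: rows 1, 10 → F = 24, 24 ✓
E=9: rows 2, 4 → F takes values {13, 19} — violation
E=5: row 3 → F = 14 ✓
E=6: row 5 → F = 26 ✓
E=2: row 6 → F = 18 ✓
E=13: row 7 → F = 25 ✓
E=10: row 8 → F = 16 ✓
E=8: row 9 → F = 15 ✓
E=1: row 11 → F = 17 ✓
The only E value with inconsistent F is E=9.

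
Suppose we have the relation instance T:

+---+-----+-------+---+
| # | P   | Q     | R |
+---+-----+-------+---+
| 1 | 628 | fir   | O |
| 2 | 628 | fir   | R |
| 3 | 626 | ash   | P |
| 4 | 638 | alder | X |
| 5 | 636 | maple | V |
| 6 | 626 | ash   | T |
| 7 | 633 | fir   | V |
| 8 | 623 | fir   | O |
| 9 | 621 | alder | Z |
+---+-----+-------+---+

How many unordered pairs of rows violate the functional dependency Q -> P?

6

Q=fir: violating pairs (1,7), (1,8), (2,7), (2,8), (7,8) — 5 pairs.
Q=ash: all 2 rows agree on P — 0 pairs.
Q=alder: violating pairs (4,9) — 1 pair.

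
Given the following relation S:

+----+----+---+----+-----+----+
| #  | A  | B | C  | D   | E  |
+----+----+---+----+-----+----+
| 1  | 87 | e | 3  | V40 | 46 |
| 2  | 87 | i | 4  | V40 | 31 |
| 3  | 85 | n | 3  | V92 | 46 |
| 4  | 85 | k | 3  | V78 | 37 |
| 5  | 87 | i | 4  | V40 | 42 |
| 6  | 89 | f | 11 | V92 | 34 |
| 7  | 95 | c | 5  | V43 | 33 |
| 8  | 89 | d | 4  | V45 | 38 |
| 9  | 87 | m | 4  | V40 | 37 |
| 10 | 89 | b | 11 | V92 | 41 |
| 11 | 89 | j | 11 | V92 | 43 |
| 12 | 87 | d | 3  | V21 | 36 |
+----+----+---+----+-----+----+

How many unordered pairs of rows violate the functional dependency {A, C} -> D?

2

(A=87, C=3): violating pairs (1,12) — 1 pair.
(A=87, C=4): all 3 rows agree on D — 0 pairs.
(A=85, C=3): violating pairs (3,4) — 1 pair.
(A=89, C=11): all 3 rows agree on D — 0 pairs.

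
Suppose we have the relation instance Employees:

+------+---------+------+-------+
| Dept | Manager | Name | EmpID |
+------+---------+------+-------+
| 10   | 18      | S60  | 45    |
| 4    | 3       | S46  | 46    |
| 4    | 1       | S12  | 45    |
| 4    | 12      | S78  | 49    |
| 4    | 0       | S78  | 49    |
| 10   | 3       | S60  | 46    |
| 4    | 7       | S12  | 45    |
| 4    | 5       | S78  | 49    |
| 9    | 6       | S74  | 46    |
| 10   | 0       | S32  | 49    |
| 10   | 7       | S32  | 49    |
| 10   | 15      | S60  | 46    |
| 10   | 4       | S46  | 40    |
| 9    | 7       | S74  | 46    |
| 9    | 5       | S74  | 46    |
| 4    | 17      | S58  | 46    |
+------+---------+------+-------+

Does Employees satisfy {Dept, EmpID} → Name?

No

(Dept=10, EmpID=45): 1 row → Name = S60 ✓
(Dept=4, EmpID=46): 2 rows → Name takes values {S46, S58} — violation
(Dept=4, EmpID=45): 2 rows → Name = S12, S12 ✓
(Dept=4, EmpID=49): 3 rows → Name = S78, S78, S78 ✓
(Dept=10, EmpID=46): 2 rows → Name = S60, S60 ✓
(Dept=9, EmpID=46): 3 rows → Name = S74, S74, S74 ✓
(Dept=10, EmpID=49): 2 rows → Name = S32, S32 ✓
(Dept=10, EmpID=40): 1 row → Name = S46 ✓
Two rows agree on {Dept, EmpID} but differ on Name, so {Dept, EmpID} → Name does not hold.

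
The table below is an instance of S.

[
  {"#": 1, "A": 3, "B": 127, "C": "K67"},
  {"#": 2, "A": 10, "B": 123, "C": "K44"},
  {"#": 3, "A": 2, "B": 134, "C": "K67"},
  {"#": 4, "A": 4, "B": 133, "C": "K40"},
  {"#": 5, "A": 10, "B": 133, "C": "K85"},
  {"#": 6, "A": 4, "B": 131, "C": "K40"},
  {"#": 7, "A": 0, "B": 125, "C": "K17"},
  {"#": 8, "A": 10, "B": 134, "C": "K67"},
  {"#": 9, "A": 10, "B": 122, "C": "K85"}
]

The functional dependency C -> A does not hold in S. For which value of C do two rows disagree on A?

K67

C=K67: rows 1, 3, 8 → A takes values {3, 2, 10} — violation
C=K44: row 2 → A = 10 ✓
C=K40: rows 4, 6 → A = 4, 4 ✓
C=K85: rows 5, 9 → A = 10, 10 ✓
C=K17: row 7 → A = 0 ✓
The only C value with inconsistent A is C=K67.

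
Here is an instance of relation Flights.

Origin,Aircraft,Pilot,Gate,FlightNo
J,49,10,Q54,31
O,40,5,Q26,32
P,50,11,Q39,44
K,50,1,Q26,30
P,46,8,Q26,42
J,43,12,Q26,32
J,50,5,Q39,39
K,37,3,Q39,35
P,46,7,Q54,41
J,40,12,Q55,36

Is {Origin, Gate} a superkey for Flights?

All 10 rows have distinct {Origin, Gate} values, so {Origin, Gate} → (all attributes) holds and {Origin, Gate} is a superkey.

Yes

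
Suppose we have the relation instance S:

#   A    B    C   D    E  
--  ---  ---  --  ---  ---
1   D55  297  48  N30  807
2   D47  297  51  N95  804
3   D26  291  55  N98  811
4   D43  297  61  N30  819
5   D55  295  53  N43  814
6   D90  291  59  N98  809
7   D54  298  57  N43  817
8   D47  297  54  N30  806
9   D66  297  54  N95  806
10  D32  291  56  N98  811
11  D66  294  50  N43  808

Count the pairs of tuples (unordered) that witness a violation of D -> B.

3

D=N30: all 3 rows agree on B — 0 pairs.
D=N95: all 2 rows agree on B — 0 pairs.
D=N98: all 3 rows agree on B — 0 pairs.
D=N43: violating pairs (5,7), (5,11), (7,11) — 3 pairs.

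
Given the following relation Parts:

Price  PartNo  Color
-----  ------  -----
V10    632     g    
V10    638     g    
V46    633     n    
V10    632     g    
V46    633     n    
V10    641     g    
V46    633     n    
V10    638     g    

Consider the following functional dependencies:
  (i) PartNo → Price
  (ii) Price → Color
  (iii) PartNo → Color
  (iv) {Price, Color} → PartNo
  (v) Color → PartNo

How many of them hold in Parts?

(i) PartNo → Price: every LHS value maps to a single RHS value — holds.
(ii) Price → Color: every LHS value maps to a single RHS value — holds.
(iii) PartNo → Color: every LHS value maps to a single RHS value — holds.
(iv) {Price, Color} → PartNo: (Price=V10, Color=g): 5 rows → PartNo takes values {632, 638, 641} — violation — fails.
(v) Color → PartNo: Color=g: 5 rows → PartNo takes values {632, 638, 641} — violation — fails.
3 of the 5 dependencies hold.

3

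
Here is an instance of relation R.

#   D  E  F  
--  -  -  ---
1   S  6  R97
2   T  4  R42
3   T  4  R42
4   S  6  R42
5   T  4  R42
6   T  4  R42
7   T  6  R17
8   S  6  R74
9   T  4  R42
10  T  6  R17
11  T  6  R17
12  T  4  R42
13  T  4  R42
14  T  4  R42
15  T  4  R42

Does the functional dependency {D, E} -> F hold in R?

No

(D=S, E=6): rows 1, 4, 8 → F takes values {R97, R42, R74} — violation
(D=T, E=4): rows 2, 3, 5, 6, 9, 12, 13, 14, 15 → F = R42, R42, R42, R42, R42, R42, R42, R42, R42 ✓
(D=T, E=6): rows 7, 10, 11 → F = R17, R17, R17 ✓
Two rows agree on {D, E} but differ on F, so {D, E} -> F does not hold.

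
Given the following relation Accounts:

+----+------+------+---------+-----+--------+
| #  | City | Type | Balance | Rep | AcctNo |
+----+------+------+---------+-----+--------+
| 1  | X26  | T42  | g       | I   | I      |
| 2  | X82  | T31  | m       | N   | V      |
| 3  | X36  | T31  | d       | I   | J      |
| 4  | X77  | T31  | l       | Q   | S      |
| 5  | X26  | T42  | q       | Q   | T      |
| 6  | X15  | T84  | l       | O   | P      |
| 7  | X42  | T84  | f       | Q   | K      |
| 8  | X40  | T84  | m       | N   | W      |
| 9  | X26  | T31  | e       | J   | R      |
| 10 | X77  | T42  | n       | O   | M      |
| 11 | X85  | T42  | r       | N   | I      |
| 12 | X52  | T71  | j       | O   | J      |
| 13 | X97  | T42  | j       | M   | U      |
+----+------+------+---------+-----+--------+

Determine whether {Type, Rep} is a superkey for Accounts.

All 13 rows have distinct {Type, Rep} values, so {Type, Rep} → (all attributes) holds and {Type, Rep} is a superkey.

Yes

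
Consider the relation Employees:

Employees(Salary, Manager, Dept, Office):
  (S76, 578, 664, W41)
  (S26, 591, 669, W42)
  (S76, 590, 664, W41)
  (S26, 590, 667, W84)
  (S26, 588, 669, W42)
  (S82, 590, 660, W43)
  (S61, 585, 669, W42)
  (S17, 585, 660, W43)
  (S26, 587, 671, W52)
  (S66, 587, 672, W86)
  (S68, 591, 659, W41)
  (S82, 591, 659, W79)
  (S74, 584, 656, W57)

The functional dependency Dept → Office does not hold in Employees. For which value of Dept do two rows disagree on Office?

Dept=664: 2 rows → Office = W41, W41 ✓
Dept=669: 3 rows → Office = W42, W42, W42 ✓
Dept=667: 1 row → Office = W84 ✓
Dept=660: 2 rows → Office = W43, W43 ✓
Dept=671: 1 row → Office = W52 ✓
Dept=672: 1 row → Office = W86 ✓
Dept=659: 2 rows → Office takes values {W41, W79} — violation
Dept=656: 1 row → Office = W57 ✓
The only Dept value with inconsistent Office is Dept=659.

659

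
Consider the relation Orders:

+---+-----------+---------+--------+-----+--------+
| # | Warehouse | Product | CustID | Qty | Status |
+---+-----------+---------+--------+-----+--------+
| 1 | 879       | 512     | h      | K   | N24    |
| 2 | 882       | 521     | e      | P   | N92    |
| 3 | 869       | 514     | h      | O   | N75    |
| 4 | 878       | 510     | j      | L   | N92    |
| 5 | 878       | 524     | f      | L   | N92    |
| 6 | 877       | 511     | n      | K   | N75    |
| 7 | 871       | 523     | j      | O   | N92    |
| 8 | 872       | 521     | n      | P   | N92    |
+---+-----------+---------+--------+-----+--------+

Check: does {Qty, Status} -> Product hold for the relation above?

(Qty=K, Status=N24): row 1 → Product = 512 ✓
(Qty=P, Status=N92): rows 2, 8 → Product = 521, 521 ✓
(Qty=O, Status=N75): row 3 → Product = 514 ✓
(Qty=L, Status=N92): rows 4, 5 → Product takes values {510, 524} — violation
(Qty=K, Status=N75): row 6 → Product = 511 ✓
(Qty=O, Status=N92): row 7 → Product = 523 ✓
Two rows agree on {Qty, Status} but differ on Product, so {Qty, Status} -> Product does not hold.

No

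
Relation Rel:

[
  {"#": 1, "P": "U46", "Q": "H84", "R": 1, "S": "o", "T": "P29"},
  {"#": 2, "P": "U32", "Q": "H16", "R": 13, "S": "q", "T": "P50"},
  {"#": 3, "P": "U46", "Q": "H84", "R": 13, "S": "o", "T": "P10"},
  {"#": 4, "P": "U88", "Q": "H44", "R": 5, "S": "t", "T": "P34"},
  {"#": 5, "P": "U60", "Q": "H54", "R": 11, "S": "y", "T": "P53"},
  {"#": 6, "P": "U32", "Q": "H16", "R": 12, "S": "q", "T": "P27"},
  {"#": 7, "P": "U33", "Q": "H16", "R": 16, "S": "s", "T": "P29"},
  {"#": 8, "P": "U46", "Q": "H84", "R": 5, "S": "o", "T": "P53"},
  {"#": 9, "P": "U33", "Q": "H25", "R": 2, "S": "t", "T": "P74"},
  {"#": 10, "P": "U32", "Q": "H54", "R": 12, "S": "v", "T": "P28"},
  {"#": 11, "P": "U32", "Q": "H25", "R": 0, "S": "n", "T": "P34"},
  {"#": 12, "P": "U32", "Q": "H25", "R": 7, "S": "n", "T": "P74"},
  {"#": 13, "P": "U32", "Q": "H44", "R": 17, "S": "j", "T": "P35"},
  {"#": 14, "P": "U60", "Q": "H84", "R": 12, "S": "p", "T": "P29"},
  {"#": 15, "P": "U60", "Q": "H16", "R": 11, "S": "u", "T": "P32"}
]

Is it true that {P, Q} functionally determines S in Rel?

Yes

(P=U46, Q=H84): rows 1, 3, 8 → S = o, o, o ✓
(P=U32, Q=H16): rows 2, 6 → S = q, q ✓
(P=U88, Q=H44): row 4 → S = t ✓
(P=U60, Q=H54): row 5 → S = y ✓
(P=U33, Q=H16): row 7 → S = s ✓
(P=U33, Q=H25): row 9 → S = t ✓
(P=U32, Q=H54): row 10 → S = v ✓
(P=U32, Q=H25): rows 11, 12 → S = n, n ✓
(P=U32, Q=H44): row 13 → S = j ✓
(P=U60, Q=H84): row 14 → S = p ✓
(P=U60, Q=H16): row 15 → S = u ✓
Every {P, Q} value is associated with a single S value, so {P, Q} → S holds.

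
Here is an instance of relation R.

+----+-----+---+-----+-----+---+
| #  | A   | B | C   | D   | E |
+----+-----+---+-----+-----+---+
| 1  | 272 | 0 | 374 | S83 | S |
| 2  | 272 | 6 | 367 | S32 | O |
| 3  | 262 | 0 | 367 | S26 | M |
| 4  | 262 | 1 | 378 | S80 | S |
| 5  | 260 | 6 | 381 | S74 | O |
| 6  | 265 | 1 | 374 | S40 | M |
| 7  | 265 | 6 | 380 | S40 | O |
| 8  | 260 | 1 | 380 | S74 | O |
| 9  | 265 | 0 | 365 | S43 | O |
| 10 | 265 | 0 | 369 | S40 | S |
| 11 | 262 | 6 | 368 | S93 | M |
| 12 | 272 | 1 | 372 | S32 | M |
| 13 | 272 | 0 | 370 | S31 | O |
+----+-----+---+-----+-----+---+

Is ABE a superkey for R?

All 13 rows have distinct ABE values, so ABE → (all attributes) holds and ABE is a superkey.

Yes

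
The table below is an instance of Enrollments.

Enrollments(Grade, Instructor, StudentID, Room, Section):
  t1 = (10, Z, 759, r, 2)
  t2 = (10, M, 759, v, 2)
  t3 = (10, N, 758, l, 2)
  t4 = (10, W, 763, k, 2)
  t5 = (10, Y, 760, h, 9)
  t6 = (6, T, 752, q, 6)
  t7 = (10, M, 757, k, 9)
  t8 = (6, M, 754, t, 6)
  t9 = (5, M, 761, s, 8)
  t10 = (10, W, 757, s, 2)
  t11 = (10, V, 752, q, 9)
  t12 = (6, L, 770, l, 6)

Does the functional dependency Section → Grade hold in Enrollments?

Section=2: rows 1, 2, 3, 4, 10 → Grade = 10, 10, 10, 10, 10 ✓
Section=9: rows 5, 7, 11 → Grade = 10, 10, 10 ✓
Section=6: rows 6, 8, 12 → Grade = 6, 6, 6 ✓
Section=8: row 9 → Grade = 5 ✓
Every Section value is associated with a single Grade value, so Section → Grade holds.

Yes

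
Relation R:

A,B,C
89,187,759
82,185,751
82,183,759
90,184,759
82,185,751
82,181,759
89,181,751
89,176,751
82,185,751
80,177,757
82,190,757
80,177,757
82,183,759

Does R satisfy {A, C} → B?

No

(A=89, C=759): 1 row → B = 187 ✓
(A=82, C=751): 3 rows → B = 185, 185, 185 ✓
(A=82, C=759): 3 rows → B takes values {183, 181} — violation
(A=90, C=759): 1 row → B = 184 ✓
(A=89, C=751): 2 rows → B takes values {181, 176} — violation
(A=80, C=757): 2 rows → B = 177, 177 ✓
(A=82, C=757): 1 row → B = 190 ✓
Two rows agree on {A, C} but differ on B, so {A, C} → B does not hold.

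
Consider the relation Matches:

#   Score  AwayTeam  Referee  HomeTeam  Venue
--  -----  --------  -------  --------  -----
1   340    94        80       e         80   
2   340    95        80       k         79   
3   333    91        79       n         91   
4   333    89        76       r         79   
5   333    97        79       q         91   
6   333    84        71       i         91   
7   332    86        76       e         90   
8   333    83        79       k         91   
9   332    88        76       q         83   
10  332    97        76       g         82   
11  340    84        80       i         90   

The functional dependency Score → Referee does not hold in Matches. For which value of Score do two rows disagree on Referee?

Score=340: rows 1, 2, 11 → Referee = 80, 80, 80 ✓
Score=333: rows 3, 4, 5, 6, 8 → Referee takes values {79, 76, 71} — violation
Score=332: rows 7, 9, 10 → Referee = 76, 76, 76 ✓
The only Score value with inconsistent Referee is Score=333.

333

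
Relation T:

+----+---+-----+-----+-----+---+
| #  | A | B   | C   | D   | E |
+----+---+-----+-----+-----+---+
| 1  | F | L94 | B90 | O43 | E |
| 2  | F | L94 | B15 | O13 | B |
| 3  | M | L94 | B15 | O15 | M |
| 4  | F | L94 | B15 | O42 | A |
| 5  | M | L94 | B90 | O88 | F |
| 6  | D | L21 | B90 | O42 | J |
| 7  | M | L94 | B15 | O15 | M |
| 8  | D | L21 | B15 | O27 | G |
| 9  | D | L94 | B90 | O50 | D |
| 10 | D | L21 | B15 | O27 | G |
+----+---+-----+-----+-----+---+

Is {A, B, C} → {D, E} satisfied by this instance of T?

(A=F, B=L94, C=B90): row 1 → {D,E} = (O43, E) ✓
(A=F, B=L94, C=B15): rows 2, 4 → {D,E} takes values {(O13, B), (O42, A)} — violation
(A=M, B=L94, C=B15): rows 3, 7 → {D,E} = (O15, M), (O15, M) ✓
(A=M, B=L94, C=B90): row 5 → {D,E} = (O88, F) ✓
(A=D, B=L21, C=B90): row 6 → {D,E} = (O42, J) ✓
(A=D, B=L21, C=B15): rows 8, 10 → {D,E} = (O27, G), (O27, G) ✓
(A=D, B=L94, C=B90): row 9 → {D,E} = (O50, D) ✓
Two rows agree on {A, B, C} but differ on {D, E}, so {A, B, C} → {D, E} does not hold.

No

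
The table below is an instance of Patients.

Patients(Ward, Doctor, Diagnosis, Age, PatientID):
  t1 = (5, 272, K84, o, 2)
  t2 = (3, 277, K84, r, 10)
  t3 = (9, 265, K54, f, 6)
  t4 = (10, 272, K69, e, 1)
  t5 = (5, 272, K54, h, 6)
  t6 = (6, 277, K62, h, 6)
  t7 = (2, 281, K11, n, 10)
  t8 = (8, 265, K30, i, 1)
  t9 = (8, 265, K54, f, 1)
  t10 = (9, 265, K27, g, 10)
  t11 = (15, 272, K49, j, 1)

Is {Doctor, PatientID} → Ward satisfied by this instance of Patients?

No

(Doctor=272, PatientID=2): row 1 → Ward = 5 ✓
(Doctor=277, PatientID=10): row 2 → Ward = 3 ✓
(Doctor=265, PatientID=6): row 3 → Ward = 9 ✓
(Doctor=272, PatientID=1): rows 4, 11 → Ward takes values {10, 15} — violation
(Doctor=272, PatientID=6): row 5 → Ward = 5 ✓
(Doctor=277, PatientID=6): row 6 → Ward = 6 ✓
(Doctor=281, PatientID=10): row 7 → Ward = 2 ✓
(Doctor=265, PatientID=1): rows 8, 9 → Ward = 8, 8 ✓
(Doctor=265, PatientID=10): row 10 → Ward = 9 ✓
Two rows agree on {Doctor, PatientID} but differ on Ward, so {Doctor, PatientID} → Ward does not hold.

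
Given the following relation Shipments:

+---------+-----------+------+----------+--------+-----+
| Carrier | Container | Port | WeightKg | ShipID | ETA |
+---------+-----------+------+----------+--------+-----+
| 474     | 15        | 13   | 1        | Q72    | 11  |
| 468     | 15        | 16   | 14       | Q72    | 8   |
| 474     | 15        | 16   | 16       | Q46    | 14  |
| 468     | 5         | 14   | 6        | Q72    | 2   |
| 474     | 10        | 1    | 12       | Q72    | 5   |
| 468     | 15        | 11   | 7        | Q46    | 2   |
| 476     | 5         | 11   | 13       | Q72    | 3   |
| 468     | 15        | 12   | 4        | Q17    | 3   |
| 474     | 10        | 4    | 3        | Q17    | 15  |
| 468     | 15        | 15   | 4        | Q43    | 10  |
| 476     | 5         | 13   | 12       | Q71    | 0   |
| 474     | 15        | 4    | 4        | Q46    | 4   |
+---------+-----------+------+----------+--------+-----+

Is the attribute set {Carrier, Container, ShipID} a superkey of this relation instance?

Two distinct rows share (Carrier=474, Container=15, ShipID=Q46), so {Carrier, Container, ShipID} does not determine every attribute — not a superkey.

No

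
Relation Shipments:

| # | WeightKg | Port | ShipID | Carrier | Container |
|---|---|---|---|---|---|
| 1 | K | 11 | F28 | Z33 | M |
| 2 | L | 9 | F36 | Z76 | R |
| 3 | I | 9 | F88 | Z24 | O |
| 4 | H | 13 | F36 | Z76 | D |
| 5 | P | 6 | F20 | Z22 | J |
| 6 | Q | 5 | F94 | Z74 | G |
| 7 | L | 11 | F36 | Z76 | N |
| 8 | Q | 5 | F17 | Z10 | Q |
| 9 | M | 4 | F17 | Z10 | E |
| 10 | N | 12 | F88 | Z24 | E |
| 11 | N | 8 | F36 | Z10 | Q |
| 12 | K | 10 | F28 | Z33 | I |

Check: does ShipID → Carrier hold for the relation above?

ShipID=F28: rows 1, 12 → Carrier = Z33, Z33 ✓
ShipID=F36: rows 2, 4, 7, 11 → Carrier takes values {Z76, Z10} — violation
ShipID=F88: rows 3, 10 → Carrier = Z24, Z24 ✓
ShipID=F20: row 5 → Carrier = Z22 ✓
ShipID=F94: row 6 → Carrier = Z74 ✓
ShipID=F17: rows 8, 9 → Carrier = Z10, Z10 ✓
Two rows agree on ShipID but differ on Carrier, so ShipID → Carrier does not hold.

No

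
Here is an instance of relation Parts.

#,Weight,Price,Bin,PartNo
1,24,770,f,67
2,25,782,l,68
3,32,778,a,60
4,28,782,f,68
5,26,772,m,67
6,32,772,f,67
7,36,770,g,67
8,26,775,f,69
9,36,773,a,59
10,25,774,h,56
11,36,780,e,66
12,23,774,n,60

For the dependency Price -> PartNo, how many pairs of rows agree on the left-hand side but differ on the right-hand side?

Price=770: all 2 rows agree on PartNo — 0 pairs.
Price=782: all 2 rows agree on PartNo — 0 pairs.
Price=772: all 2 rows agree on PartNo — 0 pairs.
Price=774: violating pairs (10,12) — 1 pair.

1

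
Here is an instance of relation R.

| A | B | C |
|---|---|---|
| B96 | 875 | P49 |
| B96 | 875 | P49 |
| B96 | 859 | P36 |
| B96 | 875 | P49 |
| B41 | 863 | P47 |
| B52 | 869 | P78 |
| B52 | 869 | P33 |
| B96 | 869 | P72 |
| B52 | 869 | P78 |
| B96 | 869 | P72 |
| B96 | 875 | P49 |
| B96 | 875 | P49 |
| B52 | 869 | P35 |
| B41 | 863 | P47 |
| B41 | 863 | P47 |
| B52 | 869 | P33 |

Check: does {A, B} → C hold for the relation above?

No

(A=B96, B=875): 5 rows → C = P49, P49, P49, P49, P49 ✓
(A=B96, B=859): 1 row → C = P36 ✓
(A=B41, B=863): 3 rows → C = P47, P47, P47 ✓
(A=B52, B=869): 5 rows → C takes values {P78, P33, P35} — violation
(A=B96, B=869): 2 rows → C = P72, P72 ✓
Two rows agree on {A, B} but differ on C, so {A, B} → C does not hold.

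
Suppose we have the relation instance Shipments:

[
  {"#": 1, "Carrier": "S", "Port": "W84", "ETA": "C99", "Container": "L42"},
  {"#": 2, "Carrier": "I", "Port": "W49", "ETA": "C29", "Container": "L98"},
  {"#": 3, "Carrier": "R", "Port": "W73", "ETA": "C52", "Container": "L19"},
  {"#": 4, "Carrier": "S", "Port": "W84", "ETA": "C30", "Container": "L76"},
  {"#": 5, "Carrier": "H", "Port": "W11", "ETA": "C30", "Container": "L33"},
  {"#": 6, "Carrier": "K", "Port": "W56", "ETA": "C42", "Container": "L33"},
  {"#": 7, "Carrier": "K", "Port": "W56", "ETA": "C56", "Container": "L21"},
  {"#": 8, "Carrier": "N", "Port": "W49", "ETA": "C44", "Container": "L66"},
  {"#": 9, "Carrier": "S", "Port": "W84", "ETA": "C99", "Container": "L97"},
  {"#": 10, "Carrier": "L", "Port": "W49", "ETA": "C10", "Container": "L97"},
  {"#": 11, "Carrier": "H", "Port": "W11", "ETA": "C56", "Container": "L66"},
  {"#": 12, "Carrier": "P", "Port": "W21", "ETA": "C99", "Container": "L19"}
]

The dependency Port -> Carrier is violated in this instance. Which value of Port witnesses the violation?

W49

Port=W84: rows 1, 4, 9 → Carrier = S, S, S ✓
Port=W49: rows 2, 8, 10 → Carrier takes values {I, N, L} — violation
Port=W73: row 3 → Carrier = R ✓
Port=W11: rows 5, 11 → Carrier = H, H ✓
Port=W56: rows 6, 7 → Carrier = K, K ✓
Port=W21: row 12 → Carrier = P ✓
The only Port value with inconsistent Carrier is Port=W49.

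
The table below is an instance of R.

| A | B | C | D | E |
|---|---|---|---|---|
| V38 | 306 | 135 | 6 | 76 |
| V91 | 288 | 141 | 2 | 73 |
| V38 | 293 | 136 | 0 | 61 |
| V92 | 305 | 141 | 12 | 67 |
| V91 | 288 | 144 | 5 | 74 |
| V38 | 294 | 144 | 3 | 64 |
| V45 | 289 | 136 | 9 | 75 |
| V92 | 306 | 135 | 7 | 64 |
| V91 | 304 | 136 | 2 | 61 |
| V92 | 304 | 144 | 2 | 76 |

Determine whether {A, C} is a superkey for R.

Yes

All 10 rows have distinct {A, C} values, so {A, C} → (all attributes) holds and {A, C} is a superkey.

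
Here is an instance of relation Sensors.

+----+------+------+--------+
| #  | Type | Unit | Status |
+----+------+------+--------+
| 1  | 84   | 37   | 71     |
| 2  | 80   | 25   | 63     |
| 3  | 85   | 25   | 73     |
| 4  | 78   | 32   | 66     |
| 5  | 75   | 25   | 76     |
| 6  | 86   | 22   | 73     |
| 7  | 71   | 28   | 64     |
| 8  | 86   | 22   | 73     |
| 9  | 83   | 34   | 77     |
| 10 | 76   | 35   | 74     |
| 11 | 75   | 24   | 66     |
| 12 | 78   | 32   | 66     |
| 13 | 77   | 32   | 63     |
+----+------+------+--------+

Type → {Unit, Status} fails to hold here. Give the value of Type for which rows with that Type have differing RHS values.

Type=84: row 1 → {Unit,Status} = (37, 71) ✓
Type=80: row 2 → {Unit,Status} = (25, 63) ✓
Type=85: row 3 → {Unit,Status} = (25, 73) ✓
Type=78: rows 4, 12 → {Unit,Status} = (32, 66), (32, 66) ✓
Type=75: rows 5, 11 → {Unit,Status} takes values {(25, 76), (24, 66)} — violation
Type=86: rows 6, 8 → {Unit,Status} = (22, 73), (22, 73) ✓
Type=71: row 7 → {Unit,Status} = (28, 64) ✓
Type=83: row 9 → {Unit,Status} = (34, 77) ✓
Type=76: row 10 → {Unit,Status} = (35, 74) ✓
Type=77: row 13 → {Unit,Status} = (32, 63) ✓
The only Type value with inconsistent RHS is Type=75.

75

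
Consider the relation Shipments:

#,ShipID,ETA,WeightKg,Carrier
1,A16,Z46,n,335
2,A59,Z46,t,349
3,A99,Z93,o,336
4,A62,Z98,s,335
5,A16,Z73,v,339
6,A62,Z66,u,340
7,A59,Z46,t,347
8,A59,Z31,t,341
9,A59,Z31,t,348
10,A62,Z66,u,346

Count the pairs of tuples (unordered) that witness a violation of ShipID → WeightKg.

3

ShipID=A16: violating pairs (1,5) — 1 pair.
ShipID=A59: all 4 rows agree on WeightKg — 0 pairs.
ShipID=A62: violating pairs (4,6), (4,10) — 2 pairs.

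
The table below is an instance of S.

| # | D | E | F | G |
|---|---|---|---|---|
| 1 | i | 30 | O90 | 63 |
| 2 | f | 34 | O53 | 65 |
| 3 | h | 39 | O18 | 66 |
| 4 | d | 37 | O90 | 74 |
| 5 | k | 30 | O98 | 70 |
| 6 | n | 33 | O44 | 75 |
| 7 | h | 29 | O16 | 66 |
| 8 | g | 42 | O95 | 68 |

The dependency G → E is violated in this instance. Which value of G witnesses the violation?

G=63: row 1 → E = 30 ✓
G=65: row 2 → E = 34 ✓
G=66: rows 3, 7 → E takes values {39, 29} — violation
G=74: row 4 → E = 37 ✓
G=70: row 5 → E = 30 ✓
G=75: row 6 → E = 33 ✓
G=68: row 8 → E = 42 ✓
The only G value with inconsistent E is G=66.

66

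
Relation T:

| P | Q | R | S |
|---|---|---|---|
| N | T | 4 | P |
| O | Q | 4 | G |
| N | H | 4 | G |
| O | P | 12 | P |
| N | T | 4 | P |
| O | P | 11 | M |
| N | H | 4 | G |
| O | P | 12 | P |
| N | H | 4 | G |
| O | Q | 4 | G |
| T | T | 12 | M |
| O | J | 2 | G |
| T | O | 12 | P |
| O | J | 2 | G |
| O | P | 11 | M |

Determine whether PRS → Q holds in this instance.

Yes

(P=N, R=4, S=P): 2 rows → Q = T, T ✓
(P=O, R=4, S=G): 2 rows → Q = Q, Q ✓
(P=N, R=4, S=G): 3 rows → Q = H, H, H ✓
(P=O, R=12, S=P): 2 rows → Q = P, P ✓
(P=O, R=11, S=M): 2 rows → Q = P, P ✓
(P=T, R=12, S=M): 1 row → Q = T ✓
(P=O, R=2, S=G): 2 rows → Q = J, J ✓
(P=T, R=12, S=P): 1 row → Q = O ✓
Every PRS value is associated with a single Q value, so PRS → Q holds.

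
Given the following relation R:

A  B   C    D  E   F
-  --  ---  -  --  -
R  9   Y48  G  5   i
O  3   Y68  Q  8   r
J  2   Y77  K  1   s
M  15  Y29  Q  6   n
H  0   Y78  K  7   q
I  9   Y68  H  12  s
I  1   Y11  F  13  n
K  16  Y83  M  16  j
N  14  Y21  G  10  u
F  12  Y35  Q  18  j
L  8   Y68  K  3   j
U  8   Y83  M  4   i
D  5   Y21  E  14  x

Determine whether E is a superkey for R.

Yes

All 13 rows have distinct E values, so E → (all attributes) holds and E is a superkey.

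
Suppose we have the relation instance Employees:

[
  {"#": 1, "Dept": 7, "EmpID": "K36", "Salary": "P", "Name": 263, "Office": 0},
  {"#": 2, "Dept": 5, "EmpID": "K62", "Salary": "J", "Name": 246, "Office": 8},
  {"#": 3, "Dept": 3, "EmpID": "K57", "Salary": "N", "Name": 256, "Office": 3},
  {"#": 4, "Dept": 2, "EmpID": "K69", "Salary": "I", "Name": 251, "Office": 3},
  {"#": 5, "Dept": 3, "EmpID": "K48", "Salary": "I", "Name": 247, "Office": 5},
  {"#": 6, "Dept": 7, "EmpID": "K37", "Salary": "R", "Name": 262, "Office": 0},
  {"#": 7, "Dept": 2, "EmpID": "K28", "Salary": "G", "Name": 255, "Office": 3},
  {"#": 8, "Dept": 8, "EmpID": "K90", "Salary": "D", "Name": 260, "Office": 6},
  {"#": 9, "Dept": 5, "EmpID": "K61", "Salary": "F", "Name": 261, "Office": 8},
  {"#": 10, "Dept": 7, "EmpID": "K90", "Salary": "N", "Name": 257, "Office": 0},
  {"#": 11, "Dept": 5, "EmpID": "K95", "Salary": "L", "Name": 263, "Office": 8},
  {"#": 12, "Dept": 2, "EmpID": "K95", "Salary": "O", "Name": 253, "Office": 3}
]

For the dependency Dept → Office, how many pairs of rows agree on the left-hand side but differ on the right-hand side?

Dept=7: all 3 rows agree on Office — 0 pairs.
Dept=5: all 3 rows agree on Office — 0 pairs.
Dept=3: violating pairs (3,5) — 1 pair.
Dept=2: all 3 rows agree on Office — 0 pairs.

1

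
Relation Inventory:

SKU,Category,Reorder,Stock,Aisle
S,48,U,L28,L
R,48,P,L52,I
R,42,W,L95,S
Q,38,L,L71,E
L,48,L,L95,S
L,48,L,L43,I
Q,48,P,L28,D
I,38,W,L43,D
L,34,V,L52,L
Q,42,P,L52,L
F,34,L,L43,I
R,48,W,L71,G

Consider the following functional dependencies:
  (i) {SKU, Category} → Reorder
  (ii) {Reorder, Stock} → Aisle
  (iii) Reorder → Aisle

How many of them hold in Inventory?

(i) {SKU, Category} → Reorder: (SKU=R, Category=48): 2 rows → Reorder takes values {P, W} — violation — fails.
(ii) {Reorder, Stock} → Aisle: (Reorder=P, Stock=L52): 2 rows → Aisle takes values {I, L} — violation — fails.
(iii) Reorder → Aisle: Reorder=P: 3 rows → Aisle takes values {I, D, L} — violation; Reorder=W: 3 rows → Aisle takes values {S, D, G} — violation; Reorder=L: 4 rows → Aisle takes values {E, S, I} — violation — fails.
None of the 3 dependencies hold.

0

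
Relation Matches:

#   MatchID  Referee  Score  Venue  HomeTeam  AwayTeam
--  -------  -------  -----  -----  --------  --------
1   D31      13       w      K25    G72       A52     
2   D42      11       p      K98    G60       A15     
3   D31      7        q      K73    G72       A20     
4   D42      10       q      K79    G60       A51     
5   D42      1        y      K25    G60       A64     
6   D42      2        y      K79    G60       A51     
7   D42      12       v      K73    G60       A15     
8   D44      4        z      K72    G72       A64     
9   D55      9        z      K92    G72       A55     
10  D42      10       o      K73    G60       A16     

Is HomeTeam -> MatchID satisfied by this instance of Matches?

No

HomeTeam=G72: rows 1, 3, 8, 9 → MatchID takes values {D31, D44, D55} — violation
HomeTeam=G60: rows 2, 4, 5, 6, 7, 10 → MatchID = D42, D42, D42, D42, D42, D42 ✓
Two rows agree on HomeTeam but differ on MatchID, so HomeTeam -> MatchID does not hold.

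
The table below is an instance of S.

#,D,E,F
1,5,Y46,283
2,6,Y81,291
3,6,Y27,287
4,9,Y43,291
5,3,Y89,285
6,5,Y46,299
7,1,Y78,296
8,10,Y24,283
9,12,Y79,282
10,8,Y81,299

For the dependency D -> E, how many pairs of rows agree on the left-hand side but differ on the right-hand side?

D=5: all 2 rows agree on E — 0 pairs.
D=6: violating pairs (2,3) — 1 pair.

1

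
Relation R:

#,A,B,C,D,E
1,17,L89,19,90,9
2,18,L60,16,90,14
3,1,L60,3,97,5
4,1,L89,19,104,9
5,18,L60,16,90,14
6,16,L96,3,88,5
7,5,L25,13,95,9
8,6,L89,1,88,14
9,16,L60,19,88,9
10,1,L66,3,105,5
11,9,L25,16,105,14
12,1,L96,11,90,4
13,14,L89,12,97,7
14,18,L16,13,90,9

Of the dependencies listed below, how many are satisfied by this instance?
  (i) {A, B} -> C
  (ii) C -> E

(i) {A, B} -> C: every LHS value maps to a single RHS value — holds.
(ii) C -> E: every LHS value maps to a single RHS value — holds.
2 of the 2 dependencies hold.

2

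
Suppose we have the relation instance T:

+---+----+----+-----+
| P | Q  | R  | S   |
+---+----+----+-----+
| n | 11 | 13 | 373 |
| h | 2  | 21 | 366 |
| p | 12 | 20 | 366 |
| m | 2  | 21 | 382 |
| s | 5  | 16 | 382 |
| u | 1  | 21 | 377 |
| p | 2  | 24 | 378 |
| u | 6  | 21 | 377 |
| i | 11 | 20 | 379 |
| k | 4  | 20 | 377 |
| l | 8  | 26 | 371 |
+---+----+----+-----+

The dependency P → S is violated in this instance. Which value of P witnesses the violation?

P=n: 1 row → S = 373 ✓
P=h: 1 row → S = 366 ✓
P=p: 2 rows → S takes values {366, 378} — violation
P=m: 1 row → S = 382 ✓
P=s: 1 row → S = 382 ✓
P=u: 2 rows → S = 377, 377 ✓
P=i: 1 row → S = 379 ✓
P=k: 1 row → S = 377 ✓
P=l: 1 row → S = 371 ✓
The only P value with inconsistent S is P=p.

p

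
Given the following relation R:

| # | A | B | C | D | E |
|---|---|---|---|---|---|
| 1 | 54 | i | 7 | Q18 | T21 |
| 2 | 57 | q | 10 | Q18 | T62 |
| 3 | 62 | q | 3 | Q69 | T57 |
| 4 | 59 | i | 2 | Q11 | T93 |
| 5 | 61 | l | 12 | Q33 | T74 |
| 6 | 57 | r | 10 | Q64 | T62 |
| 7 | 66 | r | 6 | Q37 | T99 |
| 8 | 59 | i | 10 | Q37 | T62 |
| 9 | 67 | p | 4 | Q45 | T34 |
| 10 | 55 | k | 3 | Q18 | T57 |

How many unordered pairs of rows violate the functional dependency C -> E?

0

C=10: all 3 rows agree on E — 0 pairs.
C=3: all 2 rows agree on E — 0 pairs.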